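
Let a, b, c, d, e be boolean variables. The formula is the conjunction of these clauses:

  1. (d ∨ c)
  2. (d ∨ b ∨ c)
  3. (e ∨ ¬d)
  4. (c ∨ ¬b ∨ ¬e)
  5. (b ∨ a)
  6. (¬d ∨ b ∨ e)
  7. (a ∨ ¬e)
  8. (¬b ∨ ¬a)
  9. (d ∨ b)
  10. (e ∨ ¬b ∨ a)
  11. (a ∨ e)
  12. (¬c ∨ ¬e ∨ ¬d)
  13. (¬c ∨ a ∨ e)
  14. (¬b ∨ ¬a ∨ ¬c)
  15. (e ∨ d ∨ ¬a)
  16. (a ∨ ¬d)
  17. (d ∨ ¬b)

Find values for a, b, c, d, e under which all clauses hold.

a = T, b = F, c = F, d = T, e = T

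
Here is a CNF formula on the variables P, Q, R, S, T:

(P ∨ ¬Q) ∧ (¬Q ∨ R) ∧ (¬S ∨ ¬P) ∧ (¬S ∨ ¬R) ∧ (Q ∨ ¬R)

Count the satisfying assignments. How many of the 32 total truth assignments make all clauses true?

8

Split on Q, then R.
  Q=1, R=1: remaining (P,S,T) ∈ {(1,0,0); (1,0,1)} — 2.
  Q=1, R=0: a clause becomes empty — 0.
  Q=0, R=1: a clause becomes empty — 0.
  Q=0, R=0: T free; 3 ways for (P,S) × 2^1 = 6.
Total: 2 + 0 + 0 + 6 = 8.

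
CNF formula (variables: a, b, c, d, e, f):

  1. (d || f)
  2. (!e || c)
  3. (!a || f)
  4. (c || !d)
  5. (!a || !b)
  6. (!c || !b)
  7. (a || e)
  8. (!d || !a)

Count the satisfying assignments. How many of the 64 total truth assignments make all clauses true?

The models are:
  a=0 b=0 c=1 d=0 e=1 f=1
  a=0 b=0 c=1 d=1 e=1 f=0
  a=0 b=0 c=1 d=1 e=1 f=1
  a=1 b=0 c=0 d=0 e=0 f=1
  a=1 b=0 c=1 d=0 e=0 f=1
  a=1 b=0 c=1 d=0 e=1 f=1
That's 6 in total.

6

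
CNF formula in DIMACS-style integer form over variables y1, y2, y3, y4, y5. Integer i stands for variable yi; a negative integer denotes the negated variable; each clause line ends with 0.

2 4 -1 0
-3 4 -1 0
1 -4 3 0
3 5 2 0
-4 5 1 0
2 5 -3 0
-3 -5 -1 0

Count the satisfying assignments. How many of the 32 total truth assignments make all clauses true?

14

Case analysis on y1 and y3:
  y1=1, y3=1: remaining (y2,y4,y5) ∈ {(1,1,0)} — 1.
  y1=1, y3=0: 5 of the 8 assignments to (y2,y4,y5) work.
  y1=0, y3=1: 5 of the 8 assignments to (y2,y4,y5) work.
  y1=0, y3=0: remaining (y2,y4,y5) ∈ {(0,0,1); (1,0,0); (1,0,1)} — 3.
Total: 1 + 5 + 5 + 3 = 14.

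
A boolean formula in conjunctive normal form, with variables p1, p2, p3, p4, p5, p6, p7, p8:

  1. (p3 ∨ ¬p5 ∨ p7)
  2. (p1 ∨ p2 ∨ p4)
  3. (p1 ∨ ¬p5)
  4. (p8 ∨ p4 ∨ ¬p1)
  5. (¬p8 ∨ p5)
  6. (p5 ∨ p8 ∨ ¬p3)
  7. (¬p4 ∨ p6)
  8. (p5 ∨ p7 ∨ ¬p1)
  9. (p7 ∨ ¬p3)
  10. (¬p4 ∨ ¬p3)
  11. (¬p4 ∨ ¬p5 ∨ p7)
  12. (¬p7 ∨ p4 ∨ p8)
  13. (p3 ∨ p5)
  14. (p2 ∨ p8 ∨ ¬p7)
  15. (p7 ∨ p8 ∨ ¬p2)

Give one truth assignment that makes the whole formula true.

Pure literal: p6 appears only positively; assign p6 = True.
Branch on p1: take p1 = True.
Try p2 = False.
The remaining clauses are satisfied by p3 = True, p4 = False, p5 = True, p7 = True, p8 = True.
Every clause has at least one true literal under this assignment.

p1=True, p2=False, p3=True, p4=False, p5=True, p6=True, p7=True, p8=True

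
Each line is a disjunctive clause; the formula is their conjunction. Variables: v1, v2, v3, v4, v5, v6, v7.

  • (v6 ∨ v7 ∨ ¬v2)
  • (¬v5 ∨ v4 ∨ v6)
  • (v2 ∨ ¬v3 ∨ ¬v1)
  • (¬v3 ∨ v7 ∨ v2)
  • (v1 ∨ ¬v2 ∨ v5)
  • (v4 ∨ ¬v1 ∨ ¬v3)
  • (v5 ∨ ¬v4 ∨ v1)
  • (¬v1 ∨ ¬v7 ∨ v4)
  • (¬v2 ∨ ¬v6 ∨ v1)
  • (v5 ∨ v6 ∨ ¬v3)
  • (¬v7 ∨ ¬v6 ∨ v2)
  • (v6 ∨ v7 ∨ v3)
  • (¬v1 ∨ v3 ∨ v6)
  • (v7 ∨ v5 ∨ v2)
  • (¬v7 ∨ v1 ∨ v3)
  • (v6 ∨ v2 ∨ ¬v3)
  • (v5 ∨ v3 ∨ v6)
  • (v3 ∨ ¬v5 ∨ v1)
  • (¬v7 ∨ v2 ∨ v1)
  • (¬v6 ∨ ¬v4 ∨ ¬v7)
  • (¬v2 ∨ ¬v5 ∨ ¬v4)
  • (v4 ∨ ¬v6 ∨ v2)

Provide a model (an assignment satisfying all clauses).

v1=True, v2=True, v3=True, v4=True, v5=False, v6=True, v7=False

Branch on v1: take v1 = True.
The remaining clauses are satisfied by v2 = True, v3 = True, v4 = True, v5 = False, v6 = True, v7 = False.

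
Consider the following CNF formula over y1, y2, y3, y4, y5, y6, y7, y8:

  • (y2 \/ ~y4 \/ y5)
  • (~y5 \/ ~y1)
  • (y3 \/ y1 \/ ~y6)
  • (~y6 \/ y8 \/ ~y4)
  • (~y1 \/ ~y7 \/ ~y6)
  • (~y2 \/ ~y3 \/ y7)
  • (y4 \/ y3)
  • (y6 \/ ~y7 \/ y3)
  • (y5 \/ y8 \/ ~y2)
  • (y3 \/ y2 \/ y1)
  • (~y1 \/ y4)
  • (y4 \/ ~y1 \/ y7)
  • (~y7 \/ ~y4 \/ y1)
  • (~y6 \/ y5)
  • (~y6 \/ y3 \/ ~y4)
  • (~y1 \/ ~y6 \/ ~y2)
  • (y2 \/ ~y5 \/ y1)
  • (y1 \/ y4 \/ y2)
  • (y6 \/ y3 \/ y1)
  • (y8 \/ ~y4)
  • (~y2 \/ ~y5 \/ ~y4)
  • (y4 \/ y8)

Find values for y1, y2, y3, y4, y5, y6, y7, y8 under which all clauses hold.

y8 occurs only positively in the remaining clauses — set y8 = True.
Branch on y1: take y1 = False.
The remaining clauses are satisfied by y2 = True, y3 = True, y4 = False, y5 = True, y6 = True, y7 = True.
Every clause has at least one true literal under this assignment.
Check each clause:
  1. (y2 \/ y5 \/ ~y4) — y2 is true.
  2. (~y1 \/ ~y5) — ~y1 is true.
  3. (y3 \/ y1 \/ ~y6) — y3 is true.
  4. (~y4 \/ ~y6 \/ y8) — y8 is true.
  5. (~y1 \/ ~y6 \/ ~y7) — ~y1 is true.
  6. (~y3 \/ ~y2 \/ y7) — y7 is true.
  7. (y3 \/ y4) — y3 is true.
  8. (~y7 \/ y6 \/ y3) — y3 is true.
  9. (y5 \/ y8 \/ ~y2) — y8 is true.
  10. (y3 \/ y2 \/ y1) — y2 is true.
  11. (y4 \/ ~y1) — ~y1 is true.
  12. (y7 \/ y4 \/ ~y1) — ~y1 is true.
  13. (~y7 \/ ~y4 \/ y1) — ~y4 is true.
  14. (~y6 \/ y5) — y5 is true.
  15. (y3 \/ ~y6 \/ ~y4) — y3 is true.
  16. (~y6 \/ ~y2 \/ ~y1) — ~y1 is true.
  17. (~y5 \/ y2 \/ y1) — y2 is true.
  18. (y4 \/ y1 \/ y2) — y2 is true.
  19. (y1 \/ y6 \/ y3) — y3 is true.
  20. (~y4 \/ y8) — y8 is true.
  21. (~y4 \/ ~y5 \/ ~y2) — ~y4 is true.
  22. (y8 \/ y4) — y8 is true.

y1=F  y2=T  y3=T  y4=F  y5=T  y6=T  y7=T  y8=T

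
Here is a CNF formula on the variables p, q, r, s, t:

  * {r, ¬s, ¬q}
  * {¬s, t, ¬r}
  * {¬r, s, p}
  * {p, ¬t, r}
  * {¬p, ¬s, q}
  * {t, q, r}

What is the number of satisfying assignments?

11

Split on r, then s.
  r=1, s=1: remaining (p,q,t) ∈ {(0,0,1); (0,1,1); (1,1,1)} — 3.
  r=1, s=0: remaining (p,q,t) ∈ {(1,0,0); (1,0,1); (1,1,0); (1,1,1)} — 4.
  r=0, s=1: a clause becomes empty — 0.
  r=0, s=0: remaining (p,q,t) ∈ {(0,1,0); (1,0,1); (1,1,0); (1,1,1)} — 4.
Total: 3 + 4 + 0 + 4 = 11.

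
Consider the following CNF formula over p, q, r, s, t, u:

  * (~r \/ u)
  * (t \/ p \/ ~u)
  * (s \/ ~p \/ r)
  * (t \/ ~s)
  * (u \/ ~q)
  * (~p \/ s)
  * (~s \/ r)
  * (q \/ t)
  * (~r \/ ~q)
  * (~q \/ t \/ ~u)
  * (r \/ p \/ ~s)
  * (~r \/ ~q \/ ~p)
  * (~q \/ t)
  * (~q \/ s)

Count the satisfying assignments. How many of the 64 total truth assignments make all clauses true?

5

Satisfying assignments:
  p=0 q=0 r=0 s=0 t=1 u=0
  p=0 q=0 r=0 s=0 t=1 u=1
  p=0 q=0 r=1 s=0 t=1 u=1
  p=0 q=0 r=1 s=1 t=1 u=1
  p=1 q=0 r=1 s=1 t=1 u=1
That's 5 in total.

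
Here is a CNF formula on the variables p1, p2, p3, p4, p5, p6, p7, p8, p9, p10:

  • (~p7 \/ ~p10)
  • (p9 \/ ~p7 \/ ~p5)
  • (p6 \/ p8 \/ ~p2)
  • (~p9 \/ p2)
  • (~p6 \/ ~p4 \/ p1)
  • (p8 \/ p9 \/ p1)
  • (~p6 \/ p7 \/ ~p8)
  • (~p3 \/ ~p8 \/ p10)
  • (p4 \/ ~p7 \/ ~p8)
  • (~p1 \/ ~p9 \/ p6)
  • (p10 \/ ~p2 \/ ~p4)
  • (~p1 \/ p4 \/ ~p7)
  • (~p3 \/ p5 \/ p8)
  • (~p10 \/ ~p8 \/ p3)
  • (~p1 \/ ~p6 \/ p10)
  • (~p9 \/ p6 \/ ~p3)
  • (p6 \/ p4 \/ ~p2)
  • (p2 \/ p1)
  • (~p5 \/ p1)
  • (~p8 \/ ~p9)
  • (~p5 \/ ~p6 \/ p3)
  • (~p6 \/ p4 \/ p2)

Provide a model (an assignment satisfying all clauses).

Branch on p1: take p1 = True.
Branch on p2: take p2 = True.
Try p3 = True.
For the remaining variables, p4 = False, p5 = True, p6 = True, p7 = False, p8 = False, p9 = False, p10 = True works.

p1 = True, p2 = True, p3 = True, p4 = False, p5 = True, p6 = True, p7 = False, p8 = False, p9 = False, p10 = True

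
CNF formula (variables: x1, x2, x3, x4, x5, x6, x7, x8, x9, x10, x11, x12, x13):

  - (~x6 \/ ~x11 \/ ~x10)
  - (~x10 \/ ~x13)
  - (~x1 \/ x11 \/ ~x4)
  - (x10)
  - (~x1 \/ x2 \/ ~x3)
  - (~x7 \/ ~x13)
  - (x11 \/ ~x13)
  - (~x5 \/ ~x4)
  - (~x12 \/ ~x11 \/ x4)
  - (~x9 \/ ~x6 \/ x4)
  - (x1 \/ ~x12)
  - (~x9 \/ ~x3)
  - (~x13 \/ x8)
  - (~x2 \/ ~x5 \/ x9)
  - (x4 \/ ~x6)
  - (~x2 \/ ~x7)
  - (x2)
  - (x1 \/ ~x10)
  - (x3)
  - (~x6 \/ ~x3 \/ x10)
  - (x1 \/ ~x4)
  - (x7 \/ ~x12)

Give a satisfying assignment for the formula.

x1=True, x2=True, x3=True, x4=False, x5=False, x6=False, x7=False, x8=True, x9=False, x10=True, x11=True, x12=False, x13=False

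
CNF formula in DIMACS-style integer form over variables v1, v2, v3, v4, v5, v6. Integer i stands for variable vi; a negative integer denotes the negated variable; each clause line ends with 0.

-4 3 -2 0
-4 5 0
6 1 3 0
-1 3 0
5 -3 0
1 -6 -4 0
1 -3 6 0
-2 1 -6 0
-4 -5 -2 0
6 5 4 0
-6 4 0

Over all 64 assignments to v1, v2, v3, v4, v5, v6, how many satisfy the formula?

4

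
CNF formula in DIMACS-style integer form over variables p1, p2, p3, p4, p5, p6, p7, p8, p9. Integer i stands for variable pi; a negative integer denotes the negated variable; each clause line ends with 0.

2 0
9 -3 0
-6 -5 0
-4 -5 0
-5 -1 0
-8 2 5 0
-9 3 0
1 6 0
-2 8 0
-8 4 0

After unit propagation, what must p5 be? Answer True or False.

False

Unit clause (p2) sets p2 = True.
(p8 | ~p2): since p2 = True, the clause reduces to (p8). p8 = True.
From (p4 | ~p8) and p8 = True: p4 = True.
(~p5 | ~p4) with p4 = True leaves only ~p5, so p5 = False.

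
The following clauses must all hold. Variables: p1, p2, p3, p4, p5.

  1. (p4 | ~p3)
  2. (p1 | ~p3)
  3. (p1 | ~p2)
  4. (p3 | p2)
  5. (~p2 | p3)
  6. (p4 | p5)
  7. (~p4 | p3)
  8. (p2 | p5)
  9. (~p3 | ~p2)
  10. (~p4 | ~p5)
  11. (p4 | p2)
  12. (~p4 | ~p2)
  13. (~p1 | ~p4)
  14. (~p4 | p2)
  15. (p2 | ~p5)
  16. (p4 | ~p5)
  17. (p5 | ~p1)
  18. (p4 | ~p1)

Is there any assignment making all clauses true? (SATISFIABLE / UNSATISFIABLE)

UNSATISFIABLE

p4 = True:
  propagation gives p3=True, p1=True; an empty clause results — contradiction.
p4 = False:
  propagation gives p3=False, p2=True; an empty clause results — contradiction.
Every branch closes, so no satisfying assignment exists.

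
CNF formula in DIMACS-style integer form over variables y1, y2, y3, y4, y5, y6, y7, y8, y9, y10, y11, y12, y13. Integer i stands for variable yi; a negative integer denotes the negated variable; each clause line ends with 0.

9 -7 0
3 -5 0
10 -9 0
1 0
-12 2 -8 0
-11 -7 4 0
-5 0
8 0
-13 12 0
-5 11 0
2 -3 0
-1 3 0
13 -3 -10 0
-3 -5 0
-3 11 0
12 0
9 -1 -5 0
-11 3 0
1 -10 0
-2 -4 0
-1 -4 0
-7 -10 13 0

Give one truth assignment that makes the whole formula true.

y1=True, y2=True, y3=True, y4=False, y5=False, y6=False, y7=False, y8=True, y9=False, y10=False, y11=True, y12=True, y13=False

Check each clause:
  1. (NOT y7 OR y9) — NOT y7 is true.
  2. (NOT y5 OR y3) — y3 is true.
  3. (NOT y9 OR y10) — NOT y9 is true.
  4. (y1) — y1 is true.
  5. (NOT y12 OR NOT y8 OR y2) — y2 is true.
  6. (NOT y11 OR y4 OR NOT y7) — NOT y7 is true.
  7. (NOT y5) — NOT y5 is true.
  8. (y8) — y8 is true.
  9. (y12 OR NOT y13) — NOT y13 is true.
  10. (y11 OR NOT y5) — y11 is true.
  11. (NOT y3 OR y2) — y2 is true.
  12. (NOT y1 OR y3) — y3 is true.
  13. (NOT y3 OR NOT y10 OR y13) — NOT y10 is true.
  14. (NOT y3 OR NOT y5) — NOT y5 is true.
  15. (y11 OR NOT y3) — y11 is true.
  16. (y12) — y12 is true.
  17. (NOT y5 OR y9 OR NOT y1) — NOT y5 is true.
  18. (y3 OR NOT y11) — y3 is true.
  19. (y1 OR NOT y10) — y1 is true.
  20. (NOT y2 OR NOT y4) — NOT y4 is true.
  21. (NOT y4 OR NOT y1) — NOT y4 is true.
  22. (NOT y7 OR y13 OR NOT y10) — NOT y7 is true.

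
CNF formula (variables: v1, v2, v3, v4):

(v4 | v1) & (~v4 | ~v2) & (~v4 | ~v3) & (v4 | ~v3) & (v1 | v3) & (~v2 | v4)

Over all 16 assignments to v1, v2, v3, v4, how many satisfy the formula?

Satisfying assignments:
  v1=1 v2=0 v3=0 v4=0
  v1=1 v2=0 v3=0 v4=1
Count: 2.

2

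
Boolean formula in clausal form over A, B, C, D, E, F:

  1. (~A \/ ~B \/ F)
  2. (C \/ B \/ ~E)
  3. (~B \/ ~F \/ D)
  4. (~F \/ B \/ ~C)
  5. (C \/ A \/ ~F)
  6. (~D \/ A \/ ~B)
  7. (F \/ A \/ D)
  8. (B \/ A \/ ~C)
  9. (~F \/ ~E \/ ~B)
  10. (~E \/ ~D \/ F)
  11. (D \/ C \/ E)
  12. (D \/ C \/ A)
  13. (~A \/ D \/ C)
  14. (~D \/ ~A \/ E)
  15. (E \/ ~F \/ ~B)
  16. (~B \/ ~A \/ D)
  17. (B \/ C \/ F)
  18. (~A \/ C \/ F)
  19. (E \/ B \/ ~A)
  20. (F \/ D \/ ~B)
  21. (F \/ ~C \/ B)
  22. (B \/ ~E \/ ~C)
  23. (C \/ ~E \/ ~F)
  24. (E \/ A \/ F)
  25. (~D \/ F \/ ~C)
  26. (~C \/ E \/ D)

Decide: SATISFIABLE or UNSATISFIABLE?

UNSATISFIABLE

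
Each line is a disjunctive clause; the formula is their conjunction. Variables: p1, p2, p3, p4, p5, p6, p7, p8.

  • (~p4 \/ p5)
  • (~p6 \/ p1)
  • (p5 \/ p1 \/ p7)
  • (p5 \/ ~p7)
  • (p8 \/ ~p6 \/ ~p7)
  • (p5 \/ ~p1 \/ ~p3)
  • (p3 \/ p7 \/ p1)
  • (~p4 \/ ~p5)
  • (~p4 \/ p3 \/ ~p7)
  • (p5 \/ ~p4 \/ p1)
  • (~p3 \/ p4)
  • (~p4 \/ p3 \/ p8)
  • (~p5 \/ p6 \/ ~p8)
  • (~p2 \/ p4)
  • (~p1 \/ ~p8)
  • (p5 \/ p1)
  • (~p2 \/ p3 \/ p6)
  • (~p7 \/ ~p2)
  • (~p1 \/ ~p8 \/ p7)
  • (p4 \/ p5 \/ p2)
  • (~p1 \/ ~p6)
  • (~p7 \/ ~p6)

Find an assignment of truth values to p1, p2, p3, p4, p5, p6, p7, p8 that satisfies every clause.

p1 = F, p2 = F, p3 = F, p4 = F, p5 = T, p6 = F, p7 = T, p8 = F

Try p1 = False.
  then p6 is forced to False.
  then p5 is forced to True.
  then p4 is forced to False.
  then p3 is forced to False.
  then p7 is forced to True.
  then p8 is forced to False.
  then p2 is forced to False.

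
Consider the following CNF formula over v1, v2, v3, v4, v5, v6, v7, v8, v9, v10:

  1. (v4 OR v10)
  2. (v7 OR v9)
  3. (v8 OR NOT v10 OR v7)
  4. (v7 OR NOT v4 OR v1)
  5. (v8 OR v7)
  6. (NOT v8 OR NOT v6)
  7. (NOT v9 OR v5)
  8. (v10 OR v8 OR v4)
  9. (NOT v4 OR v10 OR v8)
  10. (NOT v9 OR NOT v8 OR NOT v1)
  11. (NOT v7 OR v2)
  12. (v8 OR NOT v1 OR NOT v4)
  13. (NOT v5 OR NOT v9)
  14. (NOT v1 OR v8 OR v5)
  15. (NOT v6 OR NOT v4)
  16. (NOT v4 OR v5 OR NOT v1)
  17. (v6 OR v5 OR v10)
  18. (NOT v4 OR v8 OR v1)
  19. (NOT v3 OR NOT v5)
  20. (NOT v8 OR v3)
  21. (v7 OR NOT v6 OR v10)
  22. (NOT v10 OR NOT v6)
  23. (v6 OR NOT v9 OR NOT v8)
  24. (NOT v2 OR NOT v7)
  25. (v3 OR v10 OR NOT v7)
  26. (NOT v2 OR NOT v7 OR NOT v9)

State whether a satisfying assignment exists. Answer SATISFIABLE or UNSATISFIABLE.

UNSATISFIABLE

v8 = True:
  propagation gives v6=False, v3=True, v5=False, v9=False; an empty clause results — contradiction.
v8 = False:
  propagation gives v7=True, v2=True; an empty clause results — contradiction.
Every branch closes, so no satisfying assignment exists.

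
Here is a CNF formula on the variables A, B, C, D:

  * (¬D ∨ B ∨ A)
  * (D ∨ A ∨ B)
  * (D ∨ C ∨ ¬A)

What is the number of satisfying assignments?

10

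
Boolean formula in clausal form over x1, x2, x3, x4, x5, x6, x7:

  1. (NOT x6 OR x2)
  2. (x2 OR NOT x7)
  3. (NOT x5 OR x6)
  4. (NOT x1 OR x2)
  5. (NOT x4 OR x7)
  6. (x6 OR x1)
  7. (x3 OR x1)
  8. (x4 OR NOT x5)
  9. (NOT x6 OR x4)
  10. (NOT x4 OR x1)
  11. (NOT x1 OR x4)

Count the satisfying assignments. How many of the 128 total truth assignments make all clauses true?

Satisfying assignments:
  x1=T x2=T x3=F x4=T x5=F x6=F x7=T
  x1=T x2=T x3=F x4=T x5=F x6=T x7=T
  x1=T x2=T x3=F x4=T x5=T x6=T x7=T
  x1=T x2=T x3=T x4=T x5=F x6=F x7=T
  x1=T x2=T x3=T x4=T x5=F x6=T x7=T
  x1=T x2=T x3=T x4=T x5=T x6=T x7=T
That's 6 in total.

6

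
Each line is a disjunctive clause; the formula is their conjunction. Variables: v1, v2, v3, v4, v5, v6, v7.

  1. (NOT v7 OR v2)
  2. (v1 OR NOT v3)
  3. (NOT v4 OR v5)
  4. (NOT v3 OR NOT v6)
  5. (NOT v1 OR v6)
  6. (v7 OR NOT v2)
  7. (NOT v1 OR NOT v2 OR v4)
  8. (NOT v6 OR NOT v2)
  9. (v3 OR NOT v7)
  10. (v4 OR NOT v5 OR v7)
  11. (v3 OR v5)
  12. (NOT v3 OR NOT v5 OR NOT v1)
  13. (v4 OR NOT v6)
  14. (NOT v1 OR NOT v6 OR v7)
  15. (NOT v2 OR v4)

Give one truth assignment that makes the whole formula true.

v1=F, v2=F, v3=F, v4=T, v5=T, v6=T, v7=F

Try v1 = False.
  then v3 is forced to False.
  then v7 is forced to False.
  then v2 is forced to False.
  then v5 is forced to True.
  then v4 is forced to True.
v6 is now unconstrained; take v6 = True.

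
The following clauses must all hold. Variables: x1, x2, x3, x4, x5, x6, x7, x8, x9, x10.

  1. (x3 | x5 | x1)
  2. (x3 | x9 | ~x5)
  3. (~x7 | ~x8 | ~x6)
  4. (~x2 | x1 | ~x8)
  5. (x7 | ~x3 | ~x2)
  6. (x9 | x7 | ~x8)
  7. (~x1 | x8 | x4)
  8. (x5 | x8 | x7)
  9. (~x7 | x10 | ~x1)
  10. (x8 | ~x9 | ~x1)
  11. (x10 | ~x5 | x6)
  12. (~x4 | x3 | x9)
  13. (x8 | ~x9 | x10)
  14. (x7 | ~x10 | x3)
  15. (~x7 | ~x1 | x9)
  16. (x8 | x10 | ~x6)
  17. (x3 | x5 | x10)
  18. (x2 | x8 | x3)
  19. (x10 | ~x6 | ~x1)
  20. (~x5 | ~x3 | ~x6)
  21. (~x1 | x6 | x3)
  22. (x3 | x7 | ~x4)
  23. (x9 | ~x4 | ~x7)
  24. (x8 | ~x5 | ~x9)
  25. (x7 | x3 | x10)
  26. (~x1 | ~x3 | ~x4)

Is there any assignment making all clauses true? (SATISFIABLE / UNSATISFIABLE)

Set x1 = False and propagate.
Branch on x2: take x2 = True.
  then x8 is forced to False.
Branch on x3: take x3 = True.
  then x7 is forced to True.
For the remaining variables, x4 = True, x5 = False, x6 = True, x9 = True, x10 = True works.
So x1=0, x2=1, x3=1, x4=1, x5=0, x6=1, x7=1, x8=0, x9=1, x10=1 is a satisfying assignment.

SATISFIABLE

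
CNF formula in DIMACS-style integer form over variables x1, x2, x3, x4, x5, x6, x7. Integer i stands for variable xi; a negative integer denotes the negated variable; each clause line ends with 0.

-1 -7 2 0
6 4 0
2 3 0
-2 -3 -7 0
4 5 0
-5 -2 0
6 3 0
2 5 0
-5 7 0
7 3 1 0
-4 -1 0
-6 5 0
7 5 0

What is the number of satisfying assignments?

The models are:
  x1=F x2=F x3=T x4=F x5=T x6=T x7=T
  x1=F x2=F x3=T x4=T x5=T x6=F x7=T
  x1=F x2=F x3=T x4=T x5=T x6=T x7=T
That's 3 in total.

3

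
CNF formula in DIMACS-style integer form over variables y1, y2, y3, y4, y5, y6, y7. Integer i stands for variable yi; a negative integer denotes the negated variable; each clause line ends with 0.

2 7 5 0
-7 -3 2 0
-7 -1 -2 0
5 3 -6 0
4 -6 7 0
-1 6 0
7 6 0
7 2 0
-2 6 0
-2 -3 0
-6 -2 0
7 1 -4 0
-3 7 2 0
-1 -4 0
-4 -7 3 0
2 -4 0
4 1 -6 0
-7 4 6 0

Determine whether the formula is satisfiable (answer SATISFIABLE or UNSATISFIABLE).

y5 occurs only positively in the remaining clauses — set y5 = True.
Branch on y1: take y1 = True.
  then y6 is forced to True.
  then y2 is forced to False.
  then y7 is forced to True.
  then y3 is forced to False.
  then y4 is forced to False.
So y1=True  y2=False  y3=False  y4=False  y5=True  y6=True  y7=True is a satisfying assignment.

SATISFIABLE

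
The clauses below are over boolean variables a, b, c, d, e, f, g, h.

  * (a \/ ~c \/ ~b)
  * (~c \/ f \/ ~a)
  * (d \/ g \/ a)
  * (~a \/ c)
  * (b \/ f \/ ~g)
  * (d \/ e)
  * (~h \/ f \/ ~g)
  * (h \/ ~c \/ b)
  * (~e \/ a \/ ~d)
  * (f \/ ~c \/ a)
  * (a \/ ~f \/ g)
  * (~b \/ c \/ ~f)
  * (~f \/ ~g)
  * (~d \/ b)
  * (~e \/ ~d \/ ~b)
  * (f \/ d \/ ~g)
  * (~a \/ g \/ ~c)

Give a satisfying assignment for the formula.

a=False, b=True, c=False, d=True, e=False, f=False, g=False, h=False

Try a = False.
The remaining clauses are satisfied by b = True, c = False, d = True, e = False, f = False, g = False, h = False.
Check each clause:
  1. (~c \/ ~b \/ a) — ~c is true.
  2. (~a \/ ~c \/ f) — ~c is true.
  3. (a \/ g \/ d) — d is true.
  4. (~a \/ c) — ~a is true.
  5. (~g \/ f \/ b) — ~g is true.
  6. (d \/ e) — d is true.
  7. (~h \/ ~g \/ f) — ~h is true.
  8. (b \/ ~c \/ h) — b is true.
  9. (~d \/ ~e \/ a) — ~e is true.
  10. (f \/ a \/ ~c) — ~c is true.
  11. (a \/ ~f \/ g) — ~f is true.
  12. (~f \/ ~b \/ c) — ~f is true.
  13. (~g \/ ~f) — ~g is true.
  14. (~d \/ b) — b is true.
  15. (~d \/ ~b \/ ~e) — ~e is true.
  16. (f \/ d \/ ~g) — ~g is true.
  17. (~a \/ g \/ ~c) — ~c is true.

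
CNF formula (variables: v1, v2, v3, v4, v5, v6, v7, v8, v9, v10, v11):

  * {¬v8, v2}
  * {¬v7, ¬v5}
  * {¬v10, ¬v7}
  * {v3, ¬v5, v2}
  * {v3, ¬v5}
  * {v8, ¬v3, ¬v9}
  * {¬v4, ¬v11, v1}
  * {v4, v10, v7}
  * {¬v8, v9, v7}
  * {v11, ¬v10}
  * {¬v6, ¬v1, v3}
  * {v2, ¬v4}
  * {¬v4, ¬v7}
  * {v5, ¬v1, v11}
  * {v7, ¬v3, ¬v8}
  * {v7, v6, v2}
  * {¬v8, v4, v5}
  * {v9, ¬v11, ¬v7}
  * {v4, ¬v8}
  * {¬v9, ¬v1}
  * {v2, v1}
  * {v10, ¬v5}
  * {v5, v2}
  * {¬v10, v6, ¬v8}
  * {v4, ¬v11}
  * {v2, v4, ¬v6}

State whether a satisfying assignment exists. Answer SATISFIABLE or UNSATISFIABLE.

Pure literal: v2 appears only positively; assign v2 = True.
Branch on v1: take v1 = False.
The remaining clauses are satisfied by v3 = False, v4 = False, v5 = False, v6 = False, v7 = True, v8 = False, v9 = True, v10 = False, v11 = False.
Every clause has at least one true literal under this assignment.
So v1=False, v2=True, v3=False, v4=False, v5=False, v6=False, v7=True, v8=False, v9=True, v10=False, v11=False is a satisfying assignment.

SATISFIABLE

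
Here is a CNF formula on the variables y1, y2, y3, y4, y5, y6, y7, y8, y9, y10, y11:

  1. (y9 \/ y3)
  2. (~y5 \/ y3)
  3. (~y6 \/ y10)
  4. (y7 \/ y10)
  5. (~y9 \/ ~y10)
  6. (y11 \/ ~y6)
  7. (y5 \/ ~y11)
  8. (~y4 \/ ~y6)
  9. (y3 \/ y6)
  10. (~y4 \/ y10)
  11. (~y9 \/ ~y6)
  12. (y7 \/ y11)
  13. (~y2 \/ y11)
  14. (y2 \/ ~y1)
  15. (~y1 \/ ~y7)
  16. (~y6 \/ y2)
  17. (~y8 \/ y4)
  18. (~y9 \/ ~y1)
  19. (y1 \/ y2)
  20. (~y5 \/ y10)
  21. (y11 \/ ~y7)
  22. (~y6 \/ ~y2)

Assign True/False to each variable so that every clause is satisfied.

y1=T, y2=T, y3=T, y4=F, y5=T, y6=F, y7=F, y8=F, y9=F, y10=T, y11=T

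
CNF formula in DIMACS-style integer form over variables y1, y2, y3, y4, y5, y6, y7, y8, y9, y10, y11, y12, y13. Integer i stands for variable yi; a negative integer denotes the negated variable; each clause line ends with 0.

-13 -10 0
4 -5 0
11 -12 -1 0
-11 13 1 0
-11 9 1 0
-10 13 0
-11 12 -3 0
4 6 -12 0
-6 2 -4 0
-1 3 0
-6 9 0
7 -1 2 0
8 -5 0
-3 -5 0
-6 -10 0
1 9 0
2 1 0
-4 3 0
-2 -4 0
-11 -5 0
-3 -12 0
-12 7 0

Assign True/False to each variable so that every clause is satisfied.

Pure literal: y5 appears only negated; assign y5 = False.
y7 occurs only positively in the remaining clauses — set y7 = True.
Try y1 = True.
  then y3 is forced to True.
  then y12 is forced to False.
  then y11 is forced to False.
Try y2 = False.
Try y4 = True.
  then y6 is forced to False.
The remaining clauses are satisfied by y8 = False, y9 = False, y10 = False, y13 = True.

y1=1, y2=0, y3=1, y4=1, y5=0, y6=0, y7=1, y8=0, y9=0, y10=0, y11=0, y12=0, y13=1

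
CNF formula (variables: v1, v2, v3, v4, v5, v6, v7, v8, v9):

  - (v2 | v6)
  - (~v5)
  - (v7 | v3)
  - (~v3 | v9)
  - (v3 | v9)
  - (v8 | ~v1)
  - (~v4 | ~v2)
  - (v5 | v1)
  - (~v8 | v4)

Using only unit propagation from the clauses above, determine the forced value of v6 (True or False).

Unit clause (~v5) sets v5 = False.
(v5 | v1): since v5 = False, the clause reduces to (v1). v1 = True.
In (~v1 | v8), ~v1 is now false; v8 must hold, so v8 = True.
(~v8 | v4) with v8 = True leaves only v4, so v4 = True.
(~v4 | ~v2) with v4 = True leaves only ~v2, so v2 = False.
(v2 | v6) with v2 = False leaves only v6, so v6 = True.

True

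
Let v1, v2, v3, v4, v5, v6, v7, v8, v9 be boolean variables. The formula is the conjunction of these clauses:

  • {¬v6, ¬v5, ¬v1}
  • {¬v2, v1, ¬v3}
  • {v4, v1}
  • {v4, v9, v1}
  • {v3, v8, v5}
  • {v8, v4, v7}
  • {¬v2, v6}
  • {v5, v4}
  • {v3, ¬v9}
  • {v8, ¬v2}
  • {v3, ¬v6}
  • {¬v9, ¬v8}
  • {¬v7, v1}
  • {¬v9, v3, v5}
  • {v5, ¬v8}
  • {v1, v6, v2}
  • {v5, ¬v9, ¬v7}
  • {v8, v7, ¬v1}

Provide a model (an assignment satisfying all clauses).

Set v1 = True and propagate.
The remaining clauses are satisfied by v2 = False, v3 = True, v4 = False, v5 = True, v6 = False, v7 = False, v8 = True, v9 = False.
Every clause has at least one true literal under this assignment.

v1=True, v2=False, v3=True, v4=False, v5=True, v6=False, v7=False, v8=True, v9=False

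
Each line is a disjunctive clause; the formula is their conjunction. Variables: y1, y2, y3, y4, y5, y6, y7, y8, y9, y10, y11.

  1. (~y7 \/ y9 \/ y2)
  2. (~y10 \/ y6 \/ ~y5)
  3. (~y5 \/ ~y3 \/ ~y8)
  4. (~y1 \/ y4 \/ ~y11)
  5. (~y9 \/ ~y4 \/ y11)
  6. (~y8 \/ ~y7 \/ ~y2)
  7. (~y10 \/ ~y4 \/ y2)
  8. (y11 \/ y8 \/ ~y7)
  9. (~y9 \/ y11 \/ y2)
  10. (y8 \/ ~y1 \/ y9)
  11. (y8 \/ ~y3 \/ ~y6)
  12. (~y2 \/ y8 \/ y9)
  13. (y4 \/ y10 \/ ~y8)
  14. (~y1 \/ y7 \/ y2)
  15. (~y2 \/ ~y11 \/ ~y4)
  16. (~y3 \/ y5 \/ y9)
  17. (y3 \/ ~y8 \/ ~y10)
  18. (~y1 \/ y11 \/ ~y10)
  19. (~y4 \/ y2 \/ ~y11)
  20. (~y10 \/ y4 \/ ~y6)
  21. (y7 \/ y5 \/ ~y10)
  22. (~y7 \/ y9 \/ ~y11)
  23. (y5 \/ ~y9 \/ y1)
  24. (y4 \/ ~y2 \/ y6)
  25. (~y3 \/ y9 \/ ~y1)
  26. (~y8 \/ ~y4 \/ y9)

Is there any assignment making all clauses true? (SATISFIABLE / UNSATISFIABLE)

Set y1 = False and propagate.
Try y2 = False.
Branch on y3: take y3 = False.
For the remaining variables, y4 = False, y5 = True, y6 = True, y7 = False, y8 = False, y9 = True, y10 = False, y11 = True works.
So y1=F, y2=F, y3=F, y4=F, y5=T, y6=T, y7=F, y8=F, y9=T, y10=F, y11=T is a satisfying assignment.

SATISFIABLE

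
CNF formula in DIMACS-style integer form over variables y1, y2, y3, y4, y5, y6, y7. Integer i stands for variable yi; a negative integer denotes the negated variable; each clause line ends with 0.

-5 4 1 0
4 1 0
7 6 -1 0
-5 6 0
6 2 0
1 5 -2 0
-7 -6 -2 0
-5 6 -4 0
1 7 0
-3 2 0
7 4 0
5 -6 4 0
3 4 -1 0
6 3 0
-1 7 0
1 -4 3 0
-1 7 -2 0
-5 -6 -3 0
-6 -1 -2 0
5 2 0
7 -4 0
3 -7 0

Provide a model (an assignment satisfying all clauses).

y1 = T, y2 = T, y3 = T, y4 = F, y5 = F, y6 = F, y7 = T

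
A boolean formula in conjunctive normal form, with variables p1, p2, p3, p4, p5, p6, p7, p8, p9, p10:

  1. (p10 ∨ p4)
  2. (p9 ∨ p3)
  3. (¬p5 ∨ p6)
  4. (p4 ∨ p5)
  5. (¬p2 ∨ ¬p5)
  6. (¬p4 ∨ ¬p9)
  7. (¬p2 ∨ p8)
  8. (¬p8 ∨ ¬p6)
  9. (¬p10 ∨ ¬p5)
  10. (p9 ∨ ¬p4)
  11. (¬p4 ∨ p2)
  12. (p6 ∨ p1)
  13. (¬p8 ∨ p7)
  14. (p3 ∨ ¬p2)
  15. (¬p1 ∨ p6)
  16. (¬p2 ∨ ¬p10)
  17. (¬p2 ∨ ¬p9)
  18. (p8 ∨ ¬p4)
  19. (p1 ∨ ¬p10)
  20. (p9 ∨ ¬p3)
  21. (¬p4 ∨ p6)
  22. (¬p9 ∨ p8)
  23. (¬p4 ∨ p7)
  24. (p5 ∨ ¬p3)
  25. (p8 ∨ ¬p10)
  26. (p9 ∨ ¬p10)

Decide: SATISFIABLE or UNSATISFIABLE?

UNSATISFIABLE

p4 = True:
  propagation gives p9=False; an empty clause results — contradiction.
p4 = False:
  propagation gives p10=True, p5=True; an empty clause results — contradiction.
Every branch closes, so no satisfying assignment exists.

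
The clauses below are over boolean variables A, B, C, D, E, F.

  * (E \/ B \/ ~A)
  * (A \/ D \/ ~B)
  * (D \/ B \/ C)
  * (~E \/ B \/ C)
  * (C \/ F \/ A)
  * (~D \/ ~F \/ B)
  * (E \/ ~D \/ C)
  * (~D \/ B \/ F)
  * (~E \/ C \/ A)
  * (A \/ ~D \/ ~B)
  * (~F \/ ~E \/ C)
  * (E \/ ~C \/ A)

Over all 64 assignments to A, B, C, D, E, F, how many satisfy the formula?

16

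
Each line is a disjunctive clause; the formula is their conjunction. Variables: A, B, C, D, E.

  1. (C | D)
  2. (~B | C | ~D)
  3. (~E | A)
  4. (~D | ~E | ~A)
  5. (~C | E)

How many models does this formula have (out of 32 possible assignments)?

Satisfying assignments:
  A=0 B=0 C=0 D=1 E=0
  A=1 B=0 C=0 D=1 E=0
  A=1 B=0 C=1 D=0 E=1
  A=1 B=1 C=1 D=0 E=1
That's 4 in total.

4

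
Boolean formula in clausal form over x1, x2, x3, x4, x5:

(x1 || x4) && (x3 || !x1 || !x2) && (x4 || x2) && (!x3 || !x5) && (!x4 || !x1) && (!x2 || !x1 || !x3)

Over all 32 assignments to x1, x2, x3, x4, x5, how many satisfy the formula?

Satisfying assignments:
  x1=F x2=F x3=F x4=T x5=F
  x1=F x2=F x3=F x4=T x5=T
  x1=F x2=F x3=T x4=T x5=F
  x1=F x2=T x3=F x4=T x5=F
  x1=F x2=T x3=F x4=T x5=T
  x1=F x2=T x3=T x4=T x5=F
That's 6 in total.

6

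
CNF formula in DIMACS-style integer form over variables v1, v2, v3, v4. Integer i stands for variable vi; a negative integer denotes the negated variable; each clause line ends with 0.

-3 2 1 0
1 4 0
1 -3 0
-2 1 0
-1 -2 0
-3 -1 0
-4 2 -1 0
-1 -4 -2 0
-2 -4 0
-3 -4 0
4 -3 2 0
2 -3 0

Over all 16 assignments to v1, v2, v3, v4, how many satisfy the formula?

2

The models are:
  v1=F v2=F v3=F v4=T
  v1=T v2=F v3=F v4=F
That's 2 in total.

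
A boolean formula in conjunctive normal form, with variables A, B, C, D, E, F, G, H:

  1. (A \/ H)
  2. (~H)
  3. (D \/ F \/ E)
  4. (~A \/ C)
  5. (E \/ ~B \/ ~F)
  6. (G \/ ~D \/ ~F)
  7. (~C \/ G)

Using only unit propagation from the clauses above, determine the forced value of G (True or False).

(~H) is a unit clause: H = False.
From (H \/ A) and H = False: A = True.
(~A \/ C): since A = True, the clause reduces to (C). C = True.
(~C \/ G): since C = True, the clause reduces to (G). G = True.

True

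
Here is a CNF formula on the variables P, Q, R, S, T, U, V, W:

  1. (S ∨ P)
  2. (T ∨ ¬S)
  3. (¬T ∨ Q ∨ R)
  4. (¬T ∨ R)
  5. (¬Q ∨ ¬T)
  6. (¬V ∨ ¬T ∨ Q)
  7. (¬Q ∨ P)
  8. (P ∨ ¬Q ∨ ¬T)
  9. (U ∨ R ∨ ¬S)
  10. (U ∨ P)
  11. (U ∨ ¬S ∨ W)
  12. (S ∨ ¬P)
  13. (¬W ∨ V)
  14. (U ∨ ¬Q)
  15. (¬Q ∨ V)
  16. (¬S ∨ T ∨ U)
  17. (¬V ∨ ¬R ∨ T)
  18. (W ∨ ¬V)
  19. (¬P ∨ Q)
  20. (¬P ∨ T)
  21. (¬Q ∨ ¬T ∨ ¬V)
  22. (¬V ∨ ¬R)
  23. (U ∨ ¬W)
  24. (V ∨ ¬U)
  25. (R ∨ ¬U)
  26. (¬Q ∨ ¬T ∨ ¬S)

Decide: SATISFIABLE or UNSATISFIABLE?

UNSATISFIABLE

T = True:
  propagation gives R=True, Q=False, V=False, W=False; an empty clause results — contradiction.
T = False:
  propagation gives S=False, P=True; an empty clause results — contradiction.
Every branch closes, so no satisfying assignment exists.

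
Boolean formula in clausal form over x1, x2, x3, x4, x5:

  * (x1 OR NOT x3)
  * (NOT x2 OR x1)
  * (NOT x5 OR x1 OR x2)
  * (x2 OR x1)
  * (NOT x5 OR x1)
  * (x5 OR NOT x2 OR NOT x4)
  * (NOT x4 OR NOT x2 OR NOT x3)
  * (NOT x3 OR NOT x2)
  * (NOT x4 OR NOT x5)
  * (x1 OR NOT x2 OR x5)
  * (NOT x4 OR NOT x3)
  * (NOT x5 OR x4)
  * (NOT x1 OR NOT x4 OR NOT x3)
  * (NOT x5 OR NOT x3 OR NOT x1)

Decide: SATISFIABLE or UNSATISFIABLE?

SATISFIABLE

x3 occurs only negated in the remaining clauses — set x3 = False.
Set x1 = True and propagate.
Branch on x2: take x2 = False.
The remaining clauses are satisfied by x4 = False, x5 = False.
So x1 = 1  x2 = 0  x3 = 0  x4 = 0  x5 = 0 is a satisfying assignment.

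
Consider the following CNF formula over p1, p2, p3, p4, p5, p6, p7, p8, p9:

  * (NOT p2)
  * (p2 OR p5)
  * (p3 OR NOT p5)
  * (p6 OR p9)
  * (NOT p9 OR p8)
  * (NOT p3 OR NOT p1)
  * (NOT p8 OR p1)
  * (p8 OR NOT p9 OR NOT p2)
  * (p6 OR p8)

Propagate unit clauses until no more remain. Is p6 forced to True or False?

Unit clause (NOT p2) sets p2 = False.
(p5 OR p2) with p2 = False leaves only p5, so p5 = True.
(p3 OR NOT p5): since p5 = True, the clause reduces to (p3). p3 = True.
In (NOT p1 OR NOT p3), NOT p3 is now false; NOT p1 must hold, so p1 = False.
(p1 OR NOT p8) with p1 = False leaves only NOT p8, so p8 = False.
In (NOT p9 OR p8), p8 is now false; NOT p9 must hold, so p9 = False.
In (p9 OR p6), p9 is now false; p6 must hold, so p6 = True.

True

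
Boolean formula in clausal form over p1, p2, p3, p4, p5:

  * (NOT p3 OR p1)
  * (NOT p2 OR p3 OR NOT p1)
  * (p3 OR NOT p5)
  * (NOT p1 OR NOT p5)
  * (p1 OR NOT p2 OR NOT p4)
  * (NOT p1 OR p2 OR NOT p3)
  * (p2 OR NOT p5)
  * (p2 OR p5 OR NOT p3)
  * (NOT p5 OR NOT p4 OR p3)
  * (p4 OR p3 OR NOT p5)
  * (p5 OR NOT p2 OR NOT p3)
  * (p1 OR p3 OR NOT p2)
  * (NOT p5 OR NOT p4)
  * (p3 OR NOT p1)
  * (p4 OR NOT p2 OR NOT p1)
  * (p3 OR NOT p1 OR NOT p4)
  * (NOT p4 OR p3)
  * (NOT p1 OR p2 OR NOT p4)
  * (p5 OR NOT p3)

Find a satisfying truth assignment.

p1=F, p2=F, p3=F, p4=F, p5=F

Check each clause:
  1. (NOT p3 OR p1) — NOT p3 is true.
  2. (NOT p2 OR NOT p1 OR p3) — NOT p2 is true.
  3. (NOT p5 OR p3) — NOT p5 is true.
  4. (NOT p5 OR NOT p1) — NOT p5 is true.
  5. (NOT p4 OR NOT p2 OR p1) — NOT p4 is true.
  6. (NOT p1 OR p2 OR NOT p3) — NOT p3 is true.
  7. (p2 OR NOT p5) — NOT p5 is true.
  8. (p2 OR NOT p3 OR p5) — NOT p3 is true.
  9. (NOT p5 OR p3 OR NOT p4) — NOT p5 is true.
  10. (NOT p5 OR p4 OR p3) — NOT p5 is true.
  11. (NOT p3 OR NOT p2 OR p5) — NOT p3 is true.
  12. (p3 OR NOT p2 OR p1) — NOT p2 is true.
  13. (NOT p4 OR NOT p5) — NOT p5 is true.
  14. (NOT p1 OR p3) — NOT p1 is true.
  15. (p4 OR NOT p2 OR NOT p1) — NOT p1 is true.
  16. (NOT p1 OR NOT p4 OR p3) — NOT p4 is true.
  17. (NOT p4 OR p3) — NOT p4 is true.
  18. (NOT p1 OR p2 OR NOT p4) — NOT p4 is true.
  19. (p5 OR NOT p3) — NOT p3 is true.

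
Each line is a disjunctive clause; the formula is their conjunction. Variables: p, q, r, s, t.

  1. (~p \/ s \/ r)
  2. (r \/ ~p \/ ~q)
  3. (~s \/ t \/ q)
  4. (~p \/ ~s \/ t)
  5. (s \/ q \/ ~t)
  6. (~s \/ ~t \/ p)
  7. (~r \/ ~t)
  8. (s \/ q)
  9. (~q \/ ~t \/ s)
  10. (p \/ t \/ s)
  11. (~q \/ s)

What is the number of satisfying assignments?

3

Satisfying assignments:
  p=F q=T r=F s=T t=F
  p=F q=T r=T s=T t=F
  p=T q=F r=F s=T t=T
That's 3 in total.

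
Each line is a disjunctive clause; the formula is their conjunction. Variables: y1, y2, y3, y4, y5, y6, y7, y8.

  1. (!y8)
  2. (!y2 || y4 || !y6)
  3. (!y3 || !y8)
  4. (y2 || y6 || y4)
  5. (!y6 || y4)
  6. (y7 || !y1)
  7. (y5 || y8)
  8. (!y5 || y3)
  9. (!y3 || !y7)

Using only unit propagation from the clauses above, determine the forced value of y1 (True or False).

False

Unit clause (!y8) sets y8 = False.
(y5 || y8) with y8 = False leaves only y5, so y5 = True.
(!y5 || y3): since y5 = True, the clause reduces to (y3). y3 = True.
In (!y3 || !y7), !y3 is now false; !y7 must hold, so y7 = False.
(y7 || !y1): since y7 = False, the clause reduces to (!y1). y1 = False.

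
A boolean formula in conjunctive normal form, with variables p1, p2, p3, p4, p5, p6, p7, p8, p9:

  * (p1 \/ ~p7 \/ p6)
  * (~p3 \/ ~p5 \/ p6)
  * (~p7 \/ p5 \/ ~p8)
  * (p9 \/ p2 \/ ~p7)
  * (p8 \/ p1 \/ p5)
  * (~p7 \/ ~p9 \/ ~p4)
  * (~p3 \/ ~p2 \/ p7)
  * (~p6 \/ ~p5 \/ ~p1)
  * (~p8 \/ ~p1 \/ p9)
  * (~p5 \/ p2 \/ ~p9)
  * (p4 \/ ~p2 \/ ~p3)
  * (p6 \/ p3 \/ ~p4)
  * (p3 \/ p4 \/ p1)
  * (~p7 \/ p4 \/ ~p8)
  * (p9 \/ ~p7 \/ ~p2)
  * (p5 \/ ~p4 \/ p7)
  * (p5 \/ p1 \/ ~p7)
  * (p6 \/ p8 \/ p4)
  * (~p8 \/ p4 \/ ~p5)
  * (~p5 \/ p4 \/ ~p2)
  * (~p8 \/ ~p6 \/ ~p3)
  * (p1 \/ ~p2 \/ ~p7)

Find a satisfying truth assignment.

p1=True, p2=False, p3=False, p4=False, p5=False, p6=True, p7=False, p8=True, p9=True

Check each clause:
  1. (p1 \/ ~p7 \/ p6) — p1 is true.
  2. (~p5 \/ ~p3 \/ p6) — ~p5 is true.
  3. (~p7 \/ p5 \/ ~p8) — ~p7 is true.
  4. (p2 \/ p9 \/ ~p7) — ~p7 is true.
  5. (p8 \/ p1 \/ p5) — p8 is true.
  6. (~p4 \/ ~p7 \/ ~p9) — ~p7 is true.
  7. (~p3 \/ ~p2 \/ p7) — ~p3 is true.
  8. (~p5 \/ ~p6 \/ ~p1) — ~p5 is true.
  9. (~p8 \/ ~p1 \/ p9) — p9 is true.
  10. (p2 \/ ~p5 \/ ~p9) — ~p5 is true.
  11. (~p3 \/ p4 \/ ~p2) — ~p3 is true.
  12. (p6 \/ p3 \/ ~p4) — ~p4 is true.
  13. (p4 \/ p1 \/ p3) — p1 is true.
  14. (p4 \/ ~p7 \/ ~p8) — ~p7 is true.
  15. (~p7 \/ ~p2 \/ p9) — p9 is true.
  16. (p5 \/ p7 \/ ~p4) — ~p4 is true.
  17. (p1 \/ ~p7 \/ p5) — ~p7 is true.
  18. (p8 \/ p4 \/ p6) — p8 is true.
  19. (~p8 \/ ~p5 \/ p4) — ~p5 is true.
  20. (~p2 \/ p4 \/ ~p5) — ~p5 is true.
  21. (~p8 \/ ~p6 \/ ~p3) — ~p3 is true.
  22. (~p2 \/ ~p7 \/ p1) — ~p7 is true.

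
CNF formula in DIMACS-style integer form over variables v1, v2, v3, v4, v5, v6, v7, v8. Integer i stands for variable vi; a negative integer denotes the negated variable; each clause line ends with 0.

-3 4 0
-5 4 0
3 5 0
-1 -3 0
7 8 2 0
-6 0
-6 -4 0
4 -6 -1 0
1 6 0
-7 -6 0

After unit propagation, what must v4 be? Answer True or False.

True

Unit clause (!v6) sets v6 = False.
(v1 || v6) with v6 = False leaves only v1, so v1 = True.
(!v3 || !v1) with v1 = True leaves only !v3, so v3 = False.
From (v5 || v3) and v3 = False: v5 = True.
In (v4 || !v5), !v5 is now false; v4 must hold, so v4 = True.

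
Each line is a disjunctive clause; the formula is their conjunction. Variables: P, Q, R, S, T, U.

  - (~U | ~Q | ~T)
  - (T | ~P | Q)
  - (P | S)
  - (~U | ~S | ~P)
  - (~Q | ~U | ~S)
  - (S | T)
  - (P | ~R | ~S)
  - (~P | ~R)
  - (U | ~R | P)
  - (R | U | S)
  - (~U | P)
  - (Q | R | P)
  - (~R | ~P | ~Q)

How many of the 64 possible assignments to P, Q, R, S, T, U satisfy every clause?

The models are:
  P=F Q=T R=F S=T T=F U=F
  P=F Q=T R=F S=T T=T U=F
  P=T Q=F R=F S=F T=T U=T
  P=T Q=F R=F S=T T=T U=F
  P=T Q=T R=F S=T T=F U=F
  P=T Q=T R=F S=T T=T U=F
Count: 6.

6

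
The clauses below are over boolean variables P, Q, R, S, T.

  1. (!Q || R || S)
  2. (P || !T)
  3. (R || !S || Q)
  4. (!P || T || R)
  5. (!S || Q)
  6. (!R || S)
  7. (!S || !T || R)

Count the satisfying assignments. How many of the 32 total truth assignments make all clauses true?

Satisfying assignments:
  P=0 Q=0 R=0 S=0 T=0
  P=0 Q=1 R=0 S=1 T=0
  P=0 Q=1 R=1 S=1 T=0
  P=1 Q=0 R=0 S=0 T=1
  P=1 Q=1 R=1 S=1 T=0
  P=1 Q=1 R=1 S=1 T=1
Count: 6.

6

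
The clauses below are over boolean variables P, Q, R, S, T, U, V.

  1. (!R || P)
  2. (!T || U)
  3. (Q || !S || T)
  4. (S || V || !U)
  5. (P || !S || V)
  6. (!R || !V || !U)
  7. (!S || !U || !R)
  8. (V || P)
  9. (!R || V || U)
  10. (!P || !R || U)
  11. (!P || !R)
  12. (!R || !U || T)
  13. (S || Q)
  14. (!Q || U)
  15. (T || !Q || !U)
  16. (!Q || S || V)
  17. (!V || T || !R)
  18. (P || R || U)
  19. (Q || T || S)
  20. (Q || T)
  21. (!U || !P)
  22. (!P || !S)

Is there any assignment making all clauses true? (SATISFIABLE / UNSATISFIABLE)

SATISFIABLE

Try P = False.
  then R is forced to False.
  then V is forced to True.
  then U is forced to True.
Set Q = True and propagate.
  then T is forced to True.
S is now unconstrained; take S = False.
So P=0, Q=1, R=0, S=0, T=1, U=1, V=1 is a satisfying assignment.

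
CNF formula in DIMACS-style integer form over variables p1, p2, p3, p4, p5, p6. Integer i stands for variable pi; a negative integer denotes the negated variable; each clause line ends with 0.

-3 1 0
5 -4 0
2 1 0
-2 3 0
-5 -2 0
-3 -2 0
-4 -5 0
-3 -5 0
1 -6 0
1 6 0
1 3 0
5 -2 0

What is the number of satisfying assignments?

The models are:
  p1=1 p2=0 p3=0 p4=0 p5=0 p6=0
  p1=1 p2=0 p3=0 p4=0 p5=0 p6=1
  p1=1 p2=0 p3=0 p4=0 p5=1 p6=0
  p1=1 p2=0 p3=0 p4=0 p5=1 p6=1
  p1=1 p2=0 p3=1 p4=0 p5=0 p6=0
  p1=1 p2=0 p3=1 p4=0 p5=0 p6=1
Count: 6.

6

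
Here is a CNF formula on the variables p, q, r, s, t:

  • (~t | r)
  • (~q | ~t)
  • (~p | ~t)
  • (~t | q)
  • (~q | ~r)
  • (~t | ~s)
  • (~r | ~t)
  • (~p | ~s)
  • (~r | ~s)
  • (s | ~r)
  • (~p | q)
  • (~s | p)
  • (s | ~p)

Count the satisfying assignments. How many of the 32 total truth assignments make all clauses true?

2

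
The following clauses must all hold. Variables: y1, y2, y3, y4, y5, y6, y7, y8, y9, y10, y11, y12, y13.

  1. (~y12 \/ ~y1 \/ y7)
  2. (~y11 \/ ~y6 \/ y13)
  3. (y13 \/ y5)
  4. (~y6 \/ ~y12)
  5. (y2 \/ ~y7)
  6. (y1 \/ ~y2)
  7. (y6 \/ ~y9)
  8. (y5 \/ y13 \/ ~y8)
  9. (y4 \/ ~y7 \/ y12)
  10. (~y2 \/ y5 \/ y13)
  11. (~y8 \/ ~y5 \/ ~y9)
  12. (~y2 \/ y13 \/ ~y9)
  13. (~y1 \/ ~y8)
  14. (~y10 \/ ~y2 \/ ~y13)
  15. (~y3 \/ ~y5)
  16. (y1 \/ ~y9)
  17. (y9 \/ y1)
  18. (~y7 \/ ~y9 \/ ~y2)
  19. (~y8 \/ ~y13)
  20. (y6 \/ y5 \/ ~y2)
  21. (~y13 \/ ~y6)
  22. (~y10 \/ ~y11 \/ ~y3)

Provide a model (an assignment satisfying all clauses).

y1=True  y2=True  y3=False  y4=True  y5=True  y6=False  y7=False  y8=False  y9=False  y10=False  y11=True  y12=False  y13=False

Check each clause:
  1. (y7 \/ ~y12 \/ ~y1) — ~y12 is true.
  2. (~y11 \/ ~y6 \/ y13) — ~y6 is true.
  3. (y13 \/ y5) — y5 is true.
  4. (~y12 \/ ~y6) — ~y6 is true.
  5. (~y7 \/ y2) — ~y7 is true.
  6. (y1 \/ ~y2) — y1 is true.
  7. (y6 \/ ~y9) — ~y9 is true.
  8. (y5 \/ ~y8 \/ y13) — ~y8 is true.
  9. (~y7 \/ y12 \/ y4) — ~y7 is true.
  10. (y5 \/ y13 \/ ~y2) — y5 is true.
  11. (~y9 \/ ~y5 \/ ~y8) — ~y8 is true.
  12. (~y2 \/ ~y9 \/ y13) — ~y9 is true.
  13. (~y8 \/ ~y1) — ~y8 is true.
  14. (~y2 \/ ~y13 \/ ~y10) — ~y13 is true.
  15. (~y5 \/ ~y3) — ~y3 is true.
  16. (~y9 \/ y1) — y1 is true.
  17. (y9 \/ y1) — y1 is true.
  18. (~y2 \/ ~y7 \/ ~y9) — ~y7 is true.
  19. (~y8 \/ ~y13) — ~y8 is true.
  20. (y5 \/ ~y2 \/ y6) — y5 is true.
  21. (~y6 \/ ~y13) — ~y6 is true.
  22. (~y11 \/ ~y3 \/ ~y10) — ~y3 is true.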